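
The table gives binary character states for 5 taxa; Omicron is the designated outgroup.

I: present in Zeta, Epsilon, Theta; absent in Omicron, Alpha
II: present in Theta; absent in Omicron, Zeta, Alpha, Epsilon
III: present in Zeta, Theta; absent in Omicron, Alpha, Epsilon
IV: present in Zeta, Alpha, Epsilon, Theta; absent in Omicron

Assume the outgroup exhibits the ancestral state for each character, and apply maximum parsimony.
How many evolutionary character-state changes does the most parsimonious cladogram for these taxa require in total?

The outgroup has state 'absent' for every character, so 'present' is the derived state throughout.
I: derived state 'present' in Epsilon, Theta, and Zeta only — synapomorphy for {Epsilon, Theta, Zeta}.
II: derived state 'present' in Theta only — an autapomorphy, so it tells us nothing about relationships among taxa.
III: derived state 'present' in Theta and Zeta only — synapomorphy for {Theta, Zeta}.
All ingroup taxa share the derived state 'present' for IV; it defines the ingroup but does not resolve relationships within it.
Most parsimonious ingroup topology: (((Zeta,Theta),Epsilon),Alpha).
Changes per character on this tree: I: 1; II: 1; III: 1; IV: 1.
Total = 4.

4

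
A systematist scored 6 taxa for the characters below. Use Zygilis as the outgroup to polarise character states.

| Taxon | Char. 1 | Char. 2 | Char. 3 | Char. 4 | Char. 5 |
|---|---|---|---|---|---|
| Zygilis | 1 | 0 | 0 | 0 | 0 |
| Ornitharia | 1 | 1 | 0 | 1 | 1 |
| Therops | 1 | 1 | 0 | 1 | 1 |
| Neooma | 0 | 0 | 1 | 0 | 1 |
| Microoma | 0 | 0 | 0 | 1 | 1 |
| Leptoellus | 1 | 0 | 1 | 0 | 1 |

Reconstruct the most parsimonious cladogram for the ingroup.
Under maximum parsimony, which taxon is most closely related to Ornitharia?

Therops

Character polarity is set by the outgroup: the derived state is whichever differs from the outgroup's state, so for Char. 1 the derived state is '0', and for the remaining characters it is '1'.
Char. 1 groups Microoma and Neooma, which is incompatible with the clades supported by the remaining characters; treating it as convergent (homoplasy) costs fewer steps than any alternative tree.
Char. 2 (derived state '1') is shared by Ornitharia and Therops — a synapomorphy uniting that clade.
Char. 3: derived state '1' in Leptoellus and Neooma only — synapomorphy for {Leptoellus, Neooma}.
Char. 4: derived state '1' in Microoma, Ornitharia, and Therops only — synapomorphy for {Microoma, Ornitharia, Therops}.
Char. 5 (derived state '1') is shared by all ingroup taxa — unites the whole ingroup.
Most parsimonious ingroup topology: (((Ornitharia,Therops),Microoma),(Neooma,Leptoellus)).
Ornitharia and Therops form a cherry on this tree, so they are sister taxa.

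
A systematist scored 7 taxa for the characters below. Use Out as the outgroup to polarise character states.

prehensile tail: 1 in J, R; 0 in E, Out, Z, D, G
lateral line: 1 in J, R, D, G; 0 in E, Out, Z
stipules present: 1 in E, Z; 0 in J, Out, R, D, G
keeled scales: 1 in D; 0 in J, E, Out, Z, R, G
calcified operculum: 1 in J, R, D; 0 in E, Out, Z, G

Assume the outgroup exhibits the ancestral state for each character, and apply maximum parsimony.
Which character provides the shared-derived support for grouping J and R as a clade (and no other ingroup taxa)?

The outgroup has state '0' for every character, so '1' is the derived state throughout.
prehensile tail: derived state '1' in J and R only — synapomorphy for {J, R}.
lateral line (derived state '1') is shared by D, G, J, and R — a synapomorphy uniting that clade.
stipules present: derived state '1' in E and Z only — synapomorphy for {E, Z}.
keeled scales: derived state '1' in D only — an autapomorphy, so it tells us nothing about relationships among taxa.
calcified operculum (derived state '1') is shared by D, J, and R — a synapomorphy uniting that clade.
Most parsimonious ingroup topology: ((Z,E),(G,((J,R),D))).
The clade {J, R} is supported by prehensile tail: its derived state '1' occurs in exactly those taxa and in no other taxon (including the outgroup).

prehensile tail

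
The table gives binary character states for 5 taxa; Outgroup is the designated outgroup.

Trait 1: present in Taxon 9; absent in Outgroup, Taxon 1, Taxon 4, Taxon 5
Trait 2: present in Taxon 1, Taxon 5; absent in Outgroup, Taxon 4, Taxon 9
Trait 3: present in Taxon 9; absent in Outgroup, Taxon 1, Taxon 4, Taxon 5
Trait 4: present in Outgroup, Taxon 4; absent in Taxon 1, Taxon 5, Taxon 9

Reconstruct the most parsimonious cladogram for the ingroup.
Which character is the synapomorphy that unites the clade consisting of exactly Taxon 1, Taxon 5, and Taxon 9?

Trait 4

Character polarity is set by the outgroup: the derived state is whichever differs from the outgroup's state, so for Trait 4 the derived state is 'absent', and for the remaining characters it is 'present'.
Trait 1 (derived state 'present') is unique to Taxon 9 (autapomorphy; uninformative for grouping).
Trait 2 (derived state 'present') is shared by Taxon 1 and Taxon 5 — a synapomorphy uniting that clade.
Trait 3 (derived state 'present') is unique to Taxon 9 (autapomorphy; uninformative for grouping).
Trait 4: derived state 'absent' in Taxon 1, Taxon 5, and Taxon 9 only — synapomorphy for {Taxon 1, Taxon 5, Taxon 9}.
Most parsimonious ingroup topology: (((Taxon 1,Taxon 5),Taxon 9),Taxon 4).
The clade {Taxon 1, Taxon 5, Taxon 9} is supported by Trait 4: its derived state 'absent' occurs in exactly those taxa and in no other taxon (including the outgroup).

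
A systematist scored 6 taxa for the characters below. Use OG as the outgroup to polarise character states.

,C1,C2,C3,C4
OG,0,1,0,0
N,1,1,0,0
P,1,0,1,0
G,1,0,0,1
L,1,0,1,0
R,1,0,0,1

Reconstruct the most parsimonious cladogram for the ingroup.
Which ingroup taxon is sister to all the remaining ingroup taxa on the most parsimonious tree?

N

Character polarity is set by the outgroup: the derived state is whichever differs from the outgroup's state, so for C2 the derived state is '0', and for the remaining characters it is '1'.
All ingroup taxa share the derived state '1' for C1; it defines the ingroup but does not resolve relationships within it.
Only G, L, P, and R show the derived state '0' for C2, supporting them as a clade.
Only L and P show the derived state '1' for C3, supporting them as a clade.
Only G and R show the derived state '1' for C4, supporting them as a clade.
Most parsimonious ingroup topology: (N,((P,L),(G,R))).
N is sister to the clade containing all other ingroup taxa, so it is the earliest-diverging (most basal) ingroup lineage.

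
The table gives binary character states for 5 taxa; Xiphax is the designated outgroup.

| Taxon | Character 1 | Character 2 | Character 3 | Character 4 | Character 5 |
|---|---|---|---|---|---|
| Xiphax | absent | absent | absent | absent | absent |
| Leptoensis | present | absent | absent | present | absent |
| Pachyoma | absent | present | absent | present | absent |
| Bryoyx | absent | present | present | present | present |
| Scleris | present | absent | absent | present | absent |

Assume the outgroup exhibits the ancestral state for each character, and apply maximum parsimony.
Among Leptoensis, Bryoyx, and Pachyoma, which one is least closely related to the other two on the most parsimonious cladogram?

The outgroup has state 'absent' for every character, so 'present' is the derived state throughout.
Character 1 (derived state 'present') is shared by Leptoensis and Scleris — a synapomorphy uniting that clade.
Only Bryoyx and Pachyoma show the derived state 'present' for Character 2, supporting them as a clade.
Character 3 (derived state 'present') is unique to Bryoyx (autapomorphy; uninformative for grouping).
All ingroup taxa share the derived state 'present' for Character 4; it defines the ingroup but does not resolve relationships within it.
Character 5 (derived state 'present') is unique to Bryoyx (autapomorphy; uninformative for grouping).
Most parsimonious ingroup topology: ((Leptoensis,Scleris),(Pachyoma,Bryoyx)).
Bryoyx and Pachyoma share a more recent common ancestor with each other than either does with Leptoensis, so Leptoensis is the least closely related of the three.

Leptoensis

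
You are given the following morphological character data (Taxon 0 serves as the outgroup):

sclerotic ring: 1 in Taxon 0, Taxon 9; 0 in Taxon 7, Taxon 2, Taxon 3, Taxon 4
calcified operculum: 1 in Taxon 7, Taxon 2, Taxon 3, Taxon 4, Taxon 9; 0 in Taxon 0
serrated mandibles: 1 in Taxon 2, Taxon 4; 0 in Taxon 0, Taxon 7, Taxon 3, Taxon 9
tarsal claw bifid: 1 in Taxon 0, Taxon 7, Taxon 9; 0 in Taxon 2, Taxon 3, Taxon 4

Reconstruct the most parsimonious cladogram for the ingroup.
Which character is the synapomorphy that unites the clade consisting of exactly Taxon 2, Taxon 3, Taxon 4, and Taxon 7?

Character polarity is set by the outgroup: the derived state is whichever differs from the outgroup's state, so for sclerotic ring, tarsal claw bifid the derived state is '0', and for the remaining characters it is '1'.
Only Taxon 2, Taxon 3, Taxon 4, and Taxon 7 show the derived state '0' for sclerotic ring, supporting them as a clade.
calcified operculum (derived state '1') is shared by all ingroup taxa — unites the whole ingroup.
Only Taxon 2 and Taxon 4 show the derived state '1' for serrated mandibles, supporting them as a clade.
Only Taxon 2, Taxon 3, and Taxon 4 show the derived state '0' for tarsal claw bifid, supporting them as a clade.
Most parsimonious ingroup topology: ((Taxon 7,((Taxon 2,Taxon 4),Taxon 3)),Taxon 9).
The clade {Taxon 2, Taxon 3, Taxon 4, Taxon 7} is supported by sclerotic ring: its derived state '0' occurs in exactly those taxa and in no other taxon (including the outgroup).

sclerotic ring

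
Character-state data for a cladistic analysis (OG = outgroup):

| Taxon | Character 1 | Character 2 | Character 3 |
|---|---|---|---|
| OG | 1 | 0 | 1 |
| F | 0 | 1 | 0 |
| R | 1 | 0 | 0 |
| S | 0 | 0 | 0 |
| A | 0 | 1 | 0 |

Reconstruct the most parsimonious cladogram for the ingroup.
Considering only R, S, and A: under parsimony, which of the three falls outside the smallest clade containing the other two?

R

Character polarity is set by the outgroup: the derived state is whichever differs from the outgroup's state, so for Character 1, Character 3 the derived state is '0', and for the remaining characters it is '1'.
Character 1 (derived state '0') is shared by A, F, and S — a synapomorphy uniting that clade.
Only A and F show the derived state '1' for Character 2, supporting them as a clade.
All ingroup taxa share the derived state '0' for Character 3; it defines the ingroup but does not resolve relationships within it.
Most parsimonious ingroup topology: (((F,A),S),R).
S and A share a more recent common ancestor with each other than either does with R, so R is the least closely related of the three.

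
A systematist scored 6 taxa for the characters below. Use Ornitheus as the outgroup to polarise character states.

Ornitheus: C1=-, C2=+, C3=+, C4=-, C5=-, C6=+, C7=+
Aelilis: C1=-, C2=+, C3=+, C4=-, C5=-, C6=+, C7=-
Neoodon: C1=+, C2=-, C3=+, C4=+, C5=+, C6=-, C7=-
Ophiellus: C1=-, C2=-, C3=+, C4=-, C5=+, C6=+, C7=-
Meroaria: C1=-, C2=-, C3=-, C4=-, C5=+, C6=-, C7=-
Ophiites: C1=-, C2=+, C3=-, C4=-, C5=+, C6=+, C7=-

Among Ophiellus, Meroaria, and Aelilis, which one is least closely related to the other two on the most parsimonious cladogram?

Character polarity is set by the outgroup: the derived state is whichever differs from the outgroup's state, so for C2, C3, C6, C7 the derived state is '-', and for the remaining characters it is '+'.
C1 (derived state '+') is unique to Neoodon (autapomorphy; uninformative for grouping).
C2 (derived state '-') is shared by Meroaria, Neoodon, and Ophiellus — a synapomorphy uniting that clade.
C3 (state '-') occurs in Meroaria and Ophiites but conflicts with the nesting implied by the other characters — most parsimoniously interpreted as homoplasy.
C4 (derived state '+') is unique to Neoodon (autapomorphy; uninformative for grouping).
Only Meroaria, Neoodon, Ophiellus, and Ophiites show the derived state '+' for C5, supporting them as a clade.
C6: derived state '-' in Meroaria and Neoodon only — synapomorphy for {Meroaria, Neoodon}.
All ingroup taxa share the derived state '-' for C7; it defines the ingroup but does not resolve relationships within it.
Most parsimonious ingroup topology: (Aelilis,(((Neoodon,Meroaria),Ophiellus),Ophiites)).
Ophiellus and Meroaria share a more recent common ancestor with each other than either does with Aelilis, so Aelilis is the least closely related of the three.

Aelilis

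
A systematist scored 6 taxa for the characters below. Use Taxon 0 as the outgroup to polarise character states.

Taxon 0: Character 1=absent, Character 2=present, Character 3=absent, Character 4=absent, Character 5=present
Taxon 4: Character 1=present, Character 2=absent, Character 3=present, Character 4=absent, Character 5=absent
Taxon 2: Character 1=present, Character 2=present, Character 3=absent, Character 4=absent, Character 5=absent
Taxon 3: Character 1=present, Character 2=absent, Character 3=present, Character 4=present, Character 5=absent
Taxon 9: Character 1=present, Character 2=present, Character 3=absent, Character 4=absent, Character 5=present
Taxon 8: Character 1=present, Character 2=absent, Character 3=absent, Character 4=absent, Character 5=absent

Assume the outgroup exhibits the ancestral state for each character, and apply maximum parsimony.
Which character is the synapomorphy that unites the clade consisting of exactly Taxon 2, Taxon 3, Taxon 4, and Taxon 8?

Character 5

Character polarity is set by the outgroup: the derived state is whichever differs from the outgroup's state, so for Character 2, Character 5 the derived state is 'absent', and for the remaining characters it is 'present'.
Character 1 (derived state 'present') is shared by all ingroup taxa — unites the whole ingroup.
Character 2 (derived state 'absent') is shared by Taxon 3, Taxon 4, and Taxon 8 — a synapomorphy uniting that clade.
Only Taxon 3 and Taxon 4 show the derived state 'present' for Character 3, supporting them as a clade.
Character 4 (derived state 'present') is unique to Taxon 3 (autapomorphy; uninformative for grouping).
Only Taxon 2, Taxon 3, Taxon 4, and Taxon 8 show the derived state 'absent' for Character 5, supporting them as a clade.
Most parsimonious ingroup topology: ((((Taxon 4,Taxon 3),Taxon 8),Taxon 2),Taxon 9).
The clade {Taxon 2, Taxon 3, Taxon 4, Taxon 8} is supported by Character 5: its derived state 'absent' occurs in exactly those taxa and in no other taxon (including the outgroup).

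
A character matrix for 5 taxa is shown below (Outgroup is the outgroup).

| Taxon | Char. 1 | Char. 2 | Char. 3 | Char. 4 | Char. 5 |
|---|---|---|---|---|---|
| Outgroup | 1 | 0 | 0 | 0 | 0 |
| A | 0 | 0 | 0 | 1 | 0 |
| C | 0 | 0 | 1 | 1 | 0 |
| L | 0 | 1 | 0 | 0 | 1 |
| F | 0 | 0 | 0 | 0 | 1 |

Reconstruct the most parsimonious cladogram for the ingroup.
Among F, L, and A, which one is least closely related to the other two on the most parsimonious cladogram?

A

Character polarity is set by the outgroup: the derived state is whichever differs from the outgroup's state, so for Char. 1 the derived state is '0', and for the remaining characters it is '1'.
All ingroup taxa share the derived state '0' for Char. 1; it defines the ingroup but does not resolve relationships within it.
Char. 2: derived state '1' in L only — an autapomorphy, so it tells us nothing about relationships among taxa.
Char. 3: derived state '1' in C only — an autapomorphy, so it tells us nothing about relationships among taxa.
Only A and C show the derived state '1' for Char. 4, supporting them as a clade.
Char. 5 (derived state '1') is shared by F and L — a synapomorphy uniting that clade.
Most parsimonious ingroup topology: ((A,C),(L,F)).
L and F share a more recent common ancestor with each other than either does with A, so A is the least closely related of the three.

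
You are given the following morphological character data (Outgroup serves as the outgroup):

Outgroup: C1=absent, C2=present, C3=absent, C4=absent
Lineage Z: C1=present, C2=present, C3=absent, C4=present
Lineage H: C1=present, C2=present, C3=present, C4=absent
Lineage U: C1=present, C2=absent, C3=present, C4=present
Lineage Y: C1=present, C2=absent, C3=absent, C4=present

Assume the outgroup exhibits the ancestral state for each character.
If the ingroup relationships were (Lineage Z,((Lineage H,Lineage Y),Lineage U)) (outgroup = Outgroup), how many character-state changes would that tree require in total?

Map each character onto (Lineage Z,((Lineage H,Lineage Y),Lineage U)) (rooted by Outgroup) and count the minimum state changes it requires (Fitch parsimony):
C1: 1; C2: 2; C3: 2; C4: 2.
Total tree length = 7.

7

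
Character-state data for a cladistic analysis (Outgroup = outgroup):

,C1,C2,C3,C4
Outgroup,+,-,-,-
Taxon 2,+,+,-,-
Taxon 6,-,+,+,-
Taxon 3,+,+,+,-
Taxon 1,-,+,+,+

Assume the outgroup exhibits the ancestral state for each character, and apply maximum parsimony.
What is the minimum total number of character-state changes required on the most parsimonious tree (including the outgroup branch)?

4

Character polarity is set by the outgroup: the derived state is whichever differs from the outgroup's state, so for C1 the derived state is '-', and for the remaining characters it is '+'.
C1: derived state '-' in Taxon 1 and Taxon 6 only — synapomorphy for {Taxon 1, Taxon 6}.
C2 (derived state '+') is shared by all ingroup taxa — unites the whole ingroup.
C3: derived state '+' in Taxon 1, Taxon 3, and Taxon 6 only — synapomorphy for {Taxon 1, Taxon 3, Taxon 6}.
C4 (derived state '+') is unique to Taxon 1 (autapomorphy; uninformative for grouping).
Most parsimonious ingroup topology: (Taxon 2,((Taxon 6,Taxon 1),Taxon 3)).
Changes per character on this tree: C1: 1; C2: 1; C3: 1; C4: 1.
Total = 4.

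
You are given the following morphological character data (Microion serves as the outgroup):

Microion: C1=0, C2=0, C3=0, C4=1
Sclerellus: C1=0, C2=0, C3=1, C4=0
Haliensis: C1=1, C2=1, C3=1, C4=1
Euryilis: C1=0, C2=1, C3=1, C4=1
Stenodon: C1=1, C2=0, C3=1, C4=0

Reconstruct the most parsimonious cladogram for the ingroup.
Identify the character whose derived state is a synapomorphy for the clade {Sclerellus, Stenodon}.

Character polarity is set by the outgroup: the derived state is whichever differs from the outgroup's state, so for C4 the derived state is '0', and for the remaining characters it is '1'.
C1 groups Haliensis and Stenodon, which is incompatible with the clades supported by the remaining characters; treating it as convergent (homoplasy) costs fewer steps than any alternative tree.
C2: derived state '1' in Euryilis and Haliensis only — synapomorphy for {Euryilis, Haliensis}.
All ingroup taxa share the derived state '1' for C3; it defines the ingroup but does not resolve relationships within it.
C4 (derived state '0') is shared by Sclerellus and Stenodon — a synapomorphy uniting that clade.
Most parsimonious ingroup topology: ((Sclerellus,Stenodon),(Haliensis,Euryilis)).
The clade {Sclerellus, Stenodon} is supported by C4: its derived state '0' occurs in exactly those taxa and in no other taxon (including the outgroup).

C4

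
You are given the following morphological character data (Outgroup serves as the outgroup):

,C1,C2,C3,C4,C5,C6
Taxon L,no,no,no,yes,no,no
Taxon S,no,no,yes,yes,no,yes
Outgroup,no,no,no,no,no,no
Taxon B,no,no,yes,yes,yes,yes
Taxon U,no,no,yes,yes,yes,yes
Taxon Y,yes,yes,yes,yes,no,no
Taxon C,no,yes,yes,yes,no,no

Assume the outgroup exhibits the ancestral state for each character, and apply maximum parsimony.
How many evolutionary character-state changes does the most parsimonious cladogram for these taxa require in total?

The outgroup has state 'no' for every character, so 'yes' is the derived state throughout.
C1 (derived state 'yes') is unique to Taxon Y (autapomorphy; uninformative for grouping).
Only Taxon C and Taxon Y show the derived state 'yes' for C2, supporting them as a clade.
C3 (derived state 'yes') is shared by Taxon B, Taxon C, Taxon S, Taxon U, and Taxon Y — a synapomorphy uniting that clade.
All ingroup taxa share the derived state 'yes' for C4; it defines the ingroup but does not resolve relationships within it.
Only Taxon B and Taxon U show the derived state 'yes' for C5, supporting them as a clade.
C6 (derived state 'yes') is shared by Taxon B, Taxon S, and Taxon U — a synapomorphy uniting that clade.
Most parsimonious ingroup topology: (((Taxon Y,Taxon C),(Taxon S,(Taxon U,Taxon B))),Taxon L).
Changes per character on this tree: C1: 1; C2: 1; C3: 1; C4: 1; C5: 1; C6: 1.
Total = 6.

6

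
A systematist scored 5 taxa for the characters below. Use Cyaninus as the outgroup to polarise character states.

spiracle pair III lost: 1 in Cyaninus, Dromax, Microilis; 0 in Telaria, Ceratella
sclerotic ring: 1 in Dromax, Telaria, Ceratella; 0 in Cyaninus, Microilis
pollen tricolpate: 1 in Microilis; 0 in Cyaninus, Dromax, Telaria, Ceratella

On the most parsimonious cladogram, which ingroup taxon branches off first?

Microilis

Character polarity is set by the outgroup: the derived state is whichever differs from the outgroup's state, so for spiracle pair III lost the derived state is '0', and for the remaining characters it is '1'.
spiracle pair III lost (derived state '0') is shared by Ceratella and Telaria — a synapomorphy uniting that clade.
sclerotic ring: derived state '1' in Ceratella, Dromax, and Telaria only — synapomorphy for {Ceratella, Dromax, Telaria}.
pollen tricolpate: derived state '1' in Microilis only — an autapomorphy, so it tells us nothing about relationships among taxa.
Most parsimonious ingroup topology: ((Dromax,(Telaria,Ceratella)),Microilis).
Microilis is sister to the clade containing all other ingroup taxa, so it is the earliest-diverging (most basal) ingroup lineage.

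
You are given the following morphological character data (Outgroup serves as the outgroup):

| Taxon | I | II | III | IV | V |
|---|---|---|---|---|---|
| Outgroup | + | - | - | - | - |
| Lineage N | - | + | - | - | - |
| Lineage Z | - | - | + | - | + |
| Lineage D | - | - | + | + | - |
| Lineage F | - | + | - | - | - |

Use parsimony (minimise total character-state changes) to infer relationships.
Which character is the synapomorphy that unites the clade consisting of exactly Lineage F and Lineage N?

Character polarity is set by the outgroup: the derived state is whichever differs from the outgroup's state, so for I the derived state is '-', and for the remaining characters it is '+'.
All ingroup taxa share the derived state '-' for I; it defines the ingroup but does not resolve relationships within it.
II (derived state '+') is shared by Lineage F and Lineage N — a synapomorphy uniting that clade.
Only Lineage D and Lineage Z show the derived state '+' for III, supporting them as a clade.
IV (derived state '+') is unique to Lineage D (autapomorphy; uninformative for grouping).
V: derived state '+' in Lineage Z only — an autapomorphy, so it tells us nothing about relationships among taxa.
Most parsimonious ingroup topology: ((Lineage N,Lineage F),(Lineage Z,Lineage D)).
The clade {Lineage F, Lineage N} is supported by II: its derived state '+' occurs in exactly those taxa and in no other taxon (including the outgroup).

II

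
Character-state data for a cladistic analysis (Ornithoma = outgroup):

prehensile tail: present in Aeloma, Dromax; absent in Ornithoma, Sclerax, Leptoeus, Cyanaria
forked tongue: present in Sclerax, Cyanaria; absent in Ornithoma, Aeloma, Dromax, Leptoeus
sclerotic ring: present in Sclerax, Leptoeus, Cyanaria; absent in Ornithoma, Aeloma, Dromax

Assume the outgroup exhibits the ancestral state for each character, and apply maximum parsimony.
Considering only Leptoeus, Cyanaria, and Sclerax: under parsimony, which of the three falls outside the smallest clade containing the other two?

The outgroup has state 'absent' for every character, so 'present' is the derived state throughout.
Only Aeloma and Dromax show the derived state 'present' for prehensile tail, supporting them as a clade.
forked tongue (derived state 'present') is shared by Cyanaria and Sclerax — a synapomorphy uniting that clade.
sclerotic ring (derived state 'present') is shared by Cyanaria, Leptoeus, and Sclerax — a synapomorphy uniting that clade.
Most parsimonious ingroup topology: (((Sclerax,Cyanaria),Leptoeus),(Aeloma,Dromax)).
Cyanaria and Sclerax share a more recent common ancestor with each other than either does with Leptoeus, so Leptoeus is the least closely related of the three.

Leptoeus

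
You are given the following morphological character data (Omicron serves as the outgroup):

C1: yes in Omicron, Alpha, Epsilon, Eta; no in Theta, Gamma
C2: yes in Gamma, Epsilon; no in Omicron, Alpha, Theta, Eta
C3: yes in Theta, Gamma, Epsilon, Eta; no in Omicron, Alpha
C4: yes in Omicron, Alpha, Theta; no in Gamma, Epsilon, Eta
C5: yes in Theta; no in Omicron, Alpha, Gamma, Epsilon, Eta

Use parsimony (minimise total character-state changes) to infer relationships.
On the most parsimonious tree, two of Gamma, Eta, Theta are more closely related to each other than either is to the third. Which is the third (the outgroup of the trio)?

Theta

Character polarity is set by the outgroup: the derived state is whichever differs from the outgroup's state, so for C1, C4 the derived state is 'no', and for the remaining characters it is 'yes'.
C1 (state 'no') occurs in Gamma and Theta but conflicts with the nesting implied by the other characters — most parsimoniously interpreted as homoplasy.
C2: derived state 'yes' in Epsilon and Gamma only — synapomorphy for {Epsilon, Gamma}.
Only Epsilon, Eta, Gamma, and Theta show the derived state 'yes' for C3, supporting them as a clade.
Only Epsilon, Eta, and Gamma show the derived state 'no' for C4, supporting them as a clade.
C5: derived state 'yes' in Theta only — an autapomorphy, so it tells us nothing about relationships among taxa.
Most parsimonious ingroup topology: (Alpha,(Theta,((Gamma,Epsilon),Eta))).
Eta and Gamma share a more recent common ancestor with each other than either does with Theta, so Theta is the least closely related of the three.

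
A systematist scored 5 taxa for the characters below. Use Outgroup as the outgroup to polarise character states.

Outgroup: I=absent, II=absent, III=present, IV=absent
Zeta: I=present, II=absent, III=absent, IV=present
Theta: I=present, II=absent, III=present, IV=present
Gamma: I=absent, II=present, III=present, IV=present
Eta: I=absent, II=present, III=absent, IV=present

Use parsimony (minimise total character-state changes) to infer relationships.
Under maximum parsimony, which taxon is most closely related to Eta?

Gamma

Character polarity is set by the outgroup: the derived state is whichever differs from the outgroup's state, so for III the derived state is 'absent', and for the remaining characters it is 'present'.
Only Theta and Zeta show the derived state 'present' for I, supporting them as a clade.
Only Eta and Gamma show the derived state 'present' for II, supporting them as a clade.
III (state 'absent') occurs in Eta and Zeta but conflicts with the nesting implied by the other characters — most parsimoniously interpreted as homoplasy.
IV (derived state 'present') is shared by all ingroup taxa — unites the whole ingroup.
Most parsimonious ingroup topology: ((Zeta,Theta),(Gamma,Eta)).
Eta and Gamma form a cherry on this tree, so they are sister taxa.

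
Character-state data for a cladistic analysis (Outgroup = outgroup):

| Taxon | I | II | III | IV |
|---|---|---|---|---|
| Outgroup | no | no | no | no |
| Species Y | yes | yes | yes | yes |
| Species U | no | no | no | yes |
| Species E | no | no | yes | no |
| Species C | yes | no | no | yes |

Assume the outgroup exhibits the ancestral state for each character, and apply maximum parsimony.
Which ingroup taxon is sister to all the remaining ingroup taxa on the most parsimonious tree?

Species E

The outgroup has state 'no' for every character, so 'yes' is the derived state throughout.
Only Species C and Species Y show the derived state 'yes' for I, supporting them as a clade.
II (derived state 'yes') is unique to Species Y (autapomorphy; uninformative for grouping).
III (state 'yes') occurs in Species E and Species Y but conflicts with the nesting implied by the other characters — most parsimoniously interpreted as homoplasy.
IV (derived state 'yes') is shared by Species C, Species U, and Species Y — a synapomorphy uniting that clade.
Most parsimonious ingroup topology: (((Species Y,Species C),Species U),Species E).
Species E is sister to the clade containing all other ingroup taxa, so it is the earliest-diverging (most basal) ingroup lineage.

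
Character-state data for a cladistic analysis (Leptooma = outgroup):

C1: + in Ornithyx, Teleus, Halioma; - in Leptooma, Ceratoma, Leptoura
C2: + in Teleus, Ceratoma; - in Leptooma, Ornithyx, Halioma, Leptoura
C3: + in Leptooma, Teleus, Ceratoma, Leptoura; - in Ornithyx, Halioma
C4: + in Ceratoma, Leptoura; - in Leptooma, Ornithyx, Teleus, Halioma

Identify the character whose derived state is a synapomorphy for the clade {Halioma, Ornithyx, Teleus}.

Character polarity is set by the outgroup: the derived state is whichever differs from the outgroup's state, so for C3 the derived state is '-', and for the remaining characters it is '+'.
C1 (derived state '+') is shared by Halioma, Ornithyx, and Teleus — a synapomorphy uniting that clade.
C2 (state '+') occurs in Ceratoma and Teleus but conflicts with the nesting implied by the other characters — most parsimoniously interpreted as homoplasy.
Only Halioma and Ornithyx show the derived state '-' for C3, supporting them as a clade.
C4 (derived state '+') is shared by Ceratoma and Leptoura — a synapomorphy uniting that clade.
Most parsimonious ingroup topology: (((Ornithyx,Halioma),Teleus),(Ceratoma,Leptoura)).
The clade {Halioma, Ornithyx, Teleus} is supported by C1: its derived state '+' occurs in exactly those taxa and in no other taxon (including the outgroup).

C1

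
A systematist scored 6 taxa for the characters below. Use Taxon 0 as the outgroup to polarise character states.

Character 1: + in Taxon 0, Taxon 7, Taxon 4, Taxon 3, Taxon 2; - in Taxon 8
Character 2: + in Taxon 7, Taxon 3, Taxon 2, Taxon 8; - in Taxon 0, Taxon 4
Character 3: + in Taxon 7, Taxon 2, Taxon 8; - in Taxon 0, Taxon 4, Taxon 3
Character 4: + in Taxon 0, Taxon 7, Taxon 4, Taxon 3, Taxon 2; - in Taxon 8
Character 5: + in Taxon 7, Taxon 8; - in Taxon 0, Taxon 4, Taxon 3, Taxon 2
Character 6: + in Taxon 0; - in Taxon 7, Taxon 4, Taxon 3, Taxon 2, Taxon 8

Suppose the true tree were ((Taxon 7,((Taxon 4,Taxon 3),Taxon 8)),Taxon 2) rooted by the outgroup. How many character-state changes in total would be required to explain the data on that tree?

Map each character onto ((Taxon 7,((Taxon 4,Taxon 3),Taxon 8)),Taxon 2) (rooted by Taxon 0) and count the minimum state changes it requires (Fitch parsimony):
Character 1: 1; Character 2: 2; Character 3: 2; Character 4: 1; Character 5: 2; Character 6: 1.
Total tree length = 9.

9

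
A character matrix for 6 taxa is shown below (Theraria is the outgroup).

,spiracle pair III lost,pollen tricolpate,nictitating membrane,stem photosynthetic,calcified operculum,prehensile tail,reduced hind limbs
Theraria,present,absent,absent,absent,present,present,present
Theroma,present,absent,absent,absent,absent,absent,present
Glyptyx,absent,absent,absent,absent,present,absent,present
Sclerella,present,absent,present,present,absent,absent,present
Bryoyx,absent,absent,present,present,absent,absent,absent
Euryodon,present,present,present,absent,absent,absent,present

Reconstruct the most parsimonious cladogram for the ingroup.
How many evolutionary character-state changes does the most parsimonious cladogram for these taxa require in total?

Character polarity is set by the outgroup: the derived state is whichever differs from the outgroup's state, so for spiracle pair III lost, calcified operculum, prehensile tail, reduced hind limbs the derived state is 'absent', and for the remaining characters it is 'present'.
spiracle pair III lost (state 'absent') occurs in Bryoyx and Glyptyx but conflicts with the nesting implied by the other characters — most parsimoniously interpreted as homoplasy.
pollen tricolpate: derived state 'present' in Euryodon only — an autapomorphy, so it tells us nothing about relationships among taxa.
Only Bryoyx, Euryodon, and Sclerella show the derived state 'present' for nictitating membrane, supporting them as a clade.
Only Bryoyx and Sclerella show the derived state 'present' for stem photosynthetic, supporting them as a clade.
calcified operculum (derived state 'absent') is shared by Bryoyx, Euryodon, Sclerella, and Theroma — a synapomorphy uniting that clade.
All ingroup taxa share the derived state 'absent' for prehensile tail; it defines the ingroup but does not resolve relationships within it.
reduced hind limbs: derived state 'absent' in Bryoyx only — an autapomorphy, so it tells us nothing about relationships among taxa.
Most parsimonious ingroup topology: ((Theroma,((Sclerella,Bryoyx),Euryodon)),Glyptyx).
Changes per character on this tree: spiracle pair III lost: 2; pollen tricolpate: 1; nictitating membrane: 1; stem photosynthetic: 1; calcified operculum: 1; prehensile tail: 1; reduced hind limbs: 1.
Total = 8.

8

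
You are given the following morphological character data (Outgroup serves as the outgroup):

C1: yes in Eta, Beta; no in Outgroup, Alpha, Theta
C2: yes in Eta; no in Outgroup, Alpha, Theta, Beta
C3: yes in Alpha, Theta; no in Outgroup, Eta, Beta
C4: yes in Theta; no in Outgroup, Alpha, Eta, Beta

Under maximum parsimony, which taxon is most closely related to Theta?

The outgroup has state 'no' for every character, so 'yes' is the derived state throughout.
C1: derived state 'yes' in Beta and Eta only — synapomorphy for {Beta, Eta}.
C2 (derived state 'yes') is unique to Eta (autapomorphy; uninformative for grouping).
C3: derived state 'yes' in Alpha and Theta only — synapomorphy for {Alpha, Theta}.
C4 (derived state 'yes') is unique to Theta (autapomorphy; uninformative for grouping).
Most parsimonious ingroup topology: ((Alpha,Theta),(Eta,Beta)).
Theta and Alpha form a cherry on this tree, so they are sister taxa.

Alpha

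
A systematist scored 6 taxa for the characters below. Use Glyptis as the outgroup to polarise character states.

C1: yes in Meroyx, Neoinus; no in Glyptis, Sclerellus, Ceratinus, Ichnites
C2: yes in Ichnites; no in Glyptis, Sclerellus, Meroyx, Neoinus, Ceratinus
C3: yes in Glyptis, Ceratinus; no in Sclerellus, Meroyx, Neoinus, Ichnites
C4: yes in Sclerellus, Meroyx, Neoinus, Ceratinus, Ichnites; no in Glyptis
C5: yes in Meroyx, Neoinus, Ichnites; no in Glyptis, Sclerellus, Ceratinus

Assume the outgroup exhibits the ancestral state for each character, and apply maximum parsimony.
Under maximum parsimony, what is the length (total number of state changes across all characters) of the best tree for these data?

Character polarity is set by the outgroup: the derived state is whichever differs from the outgroup's state, so for C3 the derived state is 'no', and for the remaining characters it is 'yes'.
C1: derived state 'yes' in Meroyx and Neoinus only — synapomorphy for {Meroyx, Neoinus}.
C2 (derived state 'yes') is unique to Ichnites (autapomorphy; uninformative for grouping).
C3: derived state 'no' in Ichnites, Meroyx, Neoinus, and Sclerellus only — synapomorphy for {Ichnites, Meroyx, Neoinus, Sclerellus}.
C4 (derived state 'yes') is shared by all ingroup taxa — unites the whole ingroup.
Only Ichnites, Meroyx, and Neoinus show the derived state 'yes' for C5, supporting them as a clade.
Most parsimonious ingroup topology: ((Sclerellus,((Meroyx,Neoinus),Ichnites)),Ceratinus).
Changes per character on this tree: C1: 1; C2: 1; C3: 1; C4: 1; C5: 1.
Total = 5.

5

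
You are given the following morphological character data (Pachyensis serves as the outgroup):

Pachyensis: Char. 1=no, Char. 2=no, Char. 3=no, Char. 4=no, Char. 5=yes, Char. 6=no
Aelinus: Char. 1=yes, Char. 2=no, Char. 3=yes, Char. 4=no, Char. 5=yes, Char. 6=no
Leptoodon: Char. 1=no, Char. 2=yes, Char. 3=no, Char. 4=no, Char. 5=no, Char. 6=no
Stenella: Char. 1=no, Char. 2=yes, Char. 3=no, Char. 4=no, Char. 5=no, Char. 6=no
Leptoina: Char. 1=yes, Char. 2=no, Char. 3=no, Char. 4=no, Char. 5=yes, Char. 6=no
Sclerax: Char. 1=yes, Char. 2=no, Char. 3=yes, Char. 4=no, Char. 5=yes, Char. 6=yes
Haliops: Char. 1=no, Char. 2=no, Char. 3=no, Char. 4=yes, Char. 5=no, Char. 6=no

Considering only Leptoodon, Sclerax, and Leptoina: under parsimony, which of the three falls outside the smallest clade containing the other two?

Character polarity is set by the outgroup: the derived state is whichever differs from the outgroup's state, so for Char. 5 the derived state is 'no', and for the remaining characters it is 'yes'.
Char. 1: derived state 'yes' in Aelinus, Leptoina, and Sclerax only — synapomorphy for {Aelinus, Leptoina, Sclerax}.
Only Leptoodon and Stenella show the derived state 'yes' for Char. 2, supporting them as a clade.
Only Aelinus and Sclerax show the derived state 'yes' for Char. 3, supporting them as a clade.
Char. 4: derived state 'yes' in Haliops only — an autapomorphy, so it tells us nothing about relationships among taxa.
Char. 5: derived state 'no' in Haliops, Leptoodon, and Stenella only — synapomorphy for {Haliops, Leptoodon, Stenella}.
Char. 6: derived state 'yes' in Sclerax only — an autapomorphy, so it tells us nothing about relationships among taxa.
Most parsimonious ingroup topology: (((Aelinus,Sclerax),Leptoina),((Leptoodon,Stenella),Haliops)).
Leptoina and Sclerax share a more recent common ancestor with each other than either does with Leptoodon, so Leptoodon is the least closely related of the three.

Leptoodon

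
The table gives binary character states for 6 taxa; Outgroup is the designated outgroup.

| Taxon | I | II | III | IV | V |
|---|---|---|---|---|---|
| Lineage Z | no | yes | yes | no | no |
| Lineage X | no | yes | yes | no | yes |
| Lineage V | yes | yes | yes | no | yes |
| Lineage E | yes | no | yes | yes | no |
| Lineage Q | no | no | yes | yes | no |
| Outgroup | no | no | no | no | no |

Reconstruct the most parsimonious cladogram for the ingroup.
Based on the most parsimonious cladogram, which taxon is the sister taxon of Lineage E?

Lineage Q

The outgroup has state 'no' for every character, so 'yes' is the derived state throughout.
I (state 'yes') occurs in Lineage E and Lineage V but conflicts with the nesting implied by the other characters — most parsimoniously interpreted as homoplasy.
Only Lineage V, Lineage X, and Lineage Z show the derived state 'yes' for II, supporting them as a clade.
III (derived state 'yes') is shared by all ingroup taxa — unites the whole ingroup.
IV: derived state 'yes' in Lineage E and Lineage Q only — synapomorphy for {Lineage E, Lineage Q}.
V: derived state 'yes' in Lineage V and Lineage X only — synapomorphy for {Lineage V, Lineage X}.
Most parsimonious ingroup topology: ((Lineage E,Lineage Q),((Lineage X,Lineage V),Lineage Z)).
Lineage E and Lineage Q form a cherry on this tree, so they are sister taxa.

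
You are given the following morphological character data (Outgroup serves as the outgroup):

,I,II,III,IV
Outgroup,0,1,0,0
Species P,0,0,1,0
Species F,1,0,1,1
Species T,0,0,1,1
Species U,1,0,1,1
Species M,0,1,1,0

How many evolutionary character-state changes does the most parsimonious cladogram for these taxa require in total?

4

Character polarity is set by the outgroup: the derived state is whichever differs from the outgroup's state, so for II the derived state is '0', and for the remaining characters it is '1'.
I: derived state '1' in Species F and Species U only — synapomorphy for {Species F, Species U}.
Only Species F, Species P, Species T, and Species U show the derived state '0' for II, supporting them as a clade.
III (derived state '1') is shared by all ingroup taxa — unites the whole ingroup.
IV: derived state '1' in Species F, Species T, and Species U only — synapomorphy for {Species F, Species T, Species U}.
Most parsimonious ingroup topology: ((Species P,((Species F,Species U),Species T)),Species M).
Changes per character on this tree: I: 1; II: 1; III: 1; IV: 1.
Total = 4.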